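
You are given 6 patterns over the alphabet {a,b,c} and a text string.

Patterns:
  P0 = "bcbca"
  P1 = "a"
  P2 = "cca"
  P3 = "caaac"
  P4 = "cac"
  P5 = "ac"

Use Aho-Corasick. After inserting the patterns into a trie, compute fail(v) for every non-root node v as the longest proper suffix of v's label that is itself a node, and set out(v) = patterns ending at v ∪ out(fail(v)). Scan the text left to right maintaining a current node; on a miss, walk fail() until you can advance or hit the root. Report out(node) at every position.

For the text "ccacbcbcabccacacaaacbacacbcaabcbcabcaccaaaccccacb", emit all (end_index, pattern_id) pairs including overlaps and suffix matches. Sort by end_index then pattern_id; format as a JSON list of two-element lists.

Build automaton:
Trie (insert patterns):
  0='ε' goto a→6 b→1 c→7
  1='b' goto c→2
  2='bc' goto b→3
  3='bcb' goto c→4
  4='bcbc' goto a→5
  5='bcbca' goto ·  [P0 ends]
  6='a' goto c→15  [P1 ends]
  7='c' goto a→10 c→8
  8='cc' goto a→9
  9='cca' goto ·  [P2 ends]
  10='ca' goto a→11 c→14
  11='caa' goto a→12
  12='caaa' goto c→13
  13='caaac' goto ·  [P3 ends]
  14='cac' goto ·  [P4 ends]
  15='ac' goto ·  [P5 ends]

BFS fail/out derivation:
  n1('b'): parent n0 fail=0; on 'b' 0 → fail=0;  out ∅∪∅=∅
  n6('a'): parent n0 fail=0; on 'a' 0 → fail=0;  out {1}∪∅={1}
  n7('c'): parent n0 fail=0; on 'c' 0 → fail=0;  out ∅∪∅=∅
  n2('bc'): parent n1 fail=0; on 'c' 0 → fail=7;  out ∅∪∅=∅
  n8('cc'): parent n7 fail=0; on 'c' 0 → fail=7;  out ∅∪∅=∅
  n10('ca'): parent n7 fail=0; on 'a' 0 → fail=6;  out ∅∪{1}={1}
  n15('ac'): parent n6 fail=0; on 'c' 0 → fail=7;  out {5}∪∅={5}
  n3('bcb'): parent n2 fail=7; on 'b' 7→0 → fail=1;  out ∅∪∅=∅
  n9('cca'): parent n8 fail=7; on 'a' 7 → fail=10;  out {2}∪{1}={1,2}
  n11('caa'): parent n10 fail=6; on 'a' 6→0 → fail=6;  out ∅∪{1}={1}
  n14('cac'): parent n10 fail=6; on 'c' 6 → fail=15;  out {4}∪{5}={4,5}
  n4('bcbc'): parent n3 fail=1; on 'c' 1 → fail=2;  out ∅∪∅=∅
  n12('caaa'): parent n11 fail=6; on 'a' 6→0 → fail=6;  out ∅∪{1}={1}
  n5('bcbca'): parent n4 fail=2; on 'a' 2→7 → fail=10;  out {0}∪{1}={0,1}
  n13('caaac'): parent n12 fail=6; on 'c' 6 → fail=15;  out {3}∪{5}={3,5}

Scan:
i=0 'c': node 0→7
i=1 'c': node 7→8
i=2 'a': node 8→9  emit P1@[2:2],P2@[0:2]
i=3 'c': node 9→14 (fail-walked)  emit P4@[1:3],P5@[2:3]
i=4 'b': node 14→1 (fail-walked)
i=5 'c': node 1→2
i=6 'b': node 2→3
i=7 'c': node 3→4
i=8 'a': node 4→5  emit P0@[4:8],P1@[8:8]
i=9 'b': node 5→1 (fail-walked)
i=10 'c': node 1→2
i=11 'c': node 2→8 (fail-walked)
i=12 'a': node 8→9  emit P1@[12:12],P2@[10:12]
i=13 'c': node 9→14 (fail-walked)  emit P4@[11:13],P5@[12:13]
i=14 'a': node 14→10 (fail-walked)  emit P1@[14:14]
i=15 'c': node 10→14  emit P4@[13:15],P5@[14:15]
i=16 'a': node 14→10 (fail-walked)  emit P1@[16:16]
i=17 'a': node 10→11  emit P1@[17:17]
i=18 'a': node 11→12  emit P1@[18:18]
i=19 'c': node 12→13  emit P3@[15:19],P5@[18:19]
i=20 'b': node 13→1 (fail-walked)
i=21 'a': node 1→6 (fail-walked)  emit P1@[21:21]
i=22 'c': node 6→15  emit P5@[21:22]
i=23 'a': node 15→10 (fail-walked)  emit P1@[23:23]
i=24 'c': node 10→14  emit P4@[22:24],P5@[23:24]
i=25 'b': node 14→1 (fail-walked)
i=26 'c': node 1→2
i=27 'a': node 2→10 (fail-walked)  emit P1@[27:27]
i=28 'a': node 10→11  emit P1@[28:28]
i=29 'b': node 11→1 (fail-walked)
i=30 'c': node 1→2
i=31 'b': node 2→3
i=32 'c': node 3→4
i=33 'a': node 4→5  emit P0@[29:33],P1@[33:33]
i=34 'b': node 5→1 (fail-walked)
i=35 'c': node 1→2
i=36 'a': node 2→10 (fail-walked)  emit P1@[36:36]
i=37 'c': node 10→14  emit P4@[35:37],P5@[36:37]
i=38 'c': node 14→8 (fail-walked)
i=39 'a': node 8→9  emit P1@[39:39],P2@[37:39]
i=40 'a': node 9→11 (fail-walked)  emit P1@[40:40]
i=41 'a': node 11→12  emit P1@[41:41]
i=42 'c': node 12→13  emit P3@[38:42],P5@[41:42]
i=43 'c': node 13→8 (fail-walked)
i=44 'c': node 8→8 (fail-walked)
i=45 'c': node 8→8 (fail-walked)
i=46 'a': node 8→9  emit P1@[46:46],P2@[44:46]
i=47 'c': node 9→14 (fail-walked)  emit P4@[45:47],P5@[46:47]
i=48 'b': node 14→1 (fail-walked)

Result: [[2,1],[2,2],[3,4],[3,5],[8,0],[8,1],[12,1],[12,2],[13,4],[13,5],[14,1],[15,4],[15,5],[16,1],[17,1],[18,1],[19,3],[19,5],[21,1],[22,5],[23,1],[24,4],[24,5],[27,1],[28,1],[33,0],[33,1],[36,1],[37,4],[37,5],[39,1],[39,2],[40,1],[41,1],[42,3],[42,5],[46,1],[46,2],[47,4],[47,5]]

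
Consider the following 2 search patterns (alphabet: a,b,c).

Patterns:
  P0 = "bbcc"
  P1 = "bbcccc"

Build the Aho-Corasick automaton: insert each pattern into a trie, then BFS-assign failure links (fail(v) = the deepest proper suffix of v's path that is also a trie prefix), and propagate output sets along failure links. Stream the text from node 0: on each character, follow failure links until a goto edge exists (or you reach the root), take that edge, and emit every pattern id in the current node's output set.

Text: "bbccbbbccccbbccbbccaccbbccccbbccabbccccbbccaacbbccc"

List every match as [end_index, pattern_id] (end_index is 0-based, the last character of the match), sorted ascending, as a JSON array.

Construct AC machine:
Trie nodes:
  n0 'ε': b→1
  n1 'b': b→2
  n2 'bb': c→3
  n3 'bbc': c→4
  n4 'bbcc': c→5  ←P0
  n5 'bbccc': c→6
  n6 'bbcccc': ·  ←P1

Failure links (BFS by depth):
  fail(1) 'b': from fail(0)=0 chase 'b': 0 ⇒ 0;  out=∅∪out(0)=∅
  fail(2) 'bb': from fail(1)=0 chase 'b': 0 ⇒ 1;  out=∅∪out(1)=∅
  fail(3) 'bbc': from fail(2)=1 chase 'c': 1→0 ⇒ 0;  out=∅∪out(0)=∅
  fail(4) 'bbcc': from fail(3)=0 chase 'c': 0 ⇒ 0;  out={0}∪out(0)={0}
  fail(5) 'bbccc': from fail(4)=0 chase 'c': 0 ⇒ 0;  out=∅∪out(0)=∅
  fail(6) 'bbcccc': from fail(5)=0 chase 'c': 0 ⇒ 0;  out={1}∪out(0)={1}

Run:
[0] read 'b'  n0⇒n1
[1] read 'b'  n1⇒n2
[2] read 'c'  n2⇒n3
[3] read 'c'  n3⇒n4  → match P0@[0:3]
[4] read 'b'  n4⇒n1 (fail-walked)
[5] read 'b'  n1⇒n2
[6] read 'b'  n2⇒n2 (fail-walked)
[7] read 'c'  n2⇒n3
[8] read 'c'  n3⇒n4  → match P0@[5:8]
[9] read 'c'  n4⇒n5
[10] read 'c'  n5⇒n6  → match P1@[5:10]
[11] read 'b'  n6⇒n1 (fail-walked)
[12] read 'b'  n1⇒n2
[13] read 'c'  n2⇒n3
[14] read 'c'  n3⇒n4  → match P0@[11:14]
[15] read 'b'  n4⇒n1 (fail-walked)
[16] read 'b'  n1⇒n2
[17] read 'c'  n2⇒n3
[18] read 'c'  n3⇒n4  → match P0@[15:18]
[19] read 'a'  n4⇒n0 (fail-walked)
[20] read 'c'  n0⇒n0
[21] read 'c'  n0⇒n0
[22] read 'b'  n0⇒n1
[23] read 'b'  n1⇒n2
[24] read 'c'  n2⇒n3
[25] read 'c'  n3⇒n4  → match P0@[22:25]
[26] read 'c'  n4⇒n5
[27] read 'c'  n5⇒n6  → match P1@[22:27]
[28] read 'b'  n6⇒n1 (fail-walked)
[29] read 'b'  n1⇒n2
[30] read 'c'  n2⇒n3
[31] read 'c'  n3⇒n4  → match P0@[28:31]
[32] read 'a'  n4⇒n0 (fail-walked)
[33] read 'b'  n0⇒n1
[34] read 'b'  n1⇒n2
[35] read 'c'  n2⇒n3
[36] read 'c'  n3⇒n4  → match P0@[33:36]
[37] read 'c'  n4⇒n5
[38] read 'c'  n5⇒n6  → match P1@[33:38]
[39] read 'b'  n6⇒n1 (fail-walked)
[40] read 'b'  n1⇒n2
[41] read 'c'  n2⇒n3
[42] read 'c'  n3⇒n4  → match P0@[39:42]
[43] read 'a'  n4⇒n0 (fail-walked)
[44] read 'a'  n0⇒n0
[45] read 'c'  n0⇒n0
[46] read 'b'  n0⇒n1
[47] read 'b'  n1⇒n2
[48] read 'c'  n2⇒n3
[49] read 'c'  n3⇒n4  → match P0@[46:49]
[50] read 'c'  n4⇒n5

All matches (sorted): [[3,0],[8,0],[10,1],[14,0],[18,0],[25,0],[27,1],[31,0],[36,0],[38,1],[42,0],[49,0]]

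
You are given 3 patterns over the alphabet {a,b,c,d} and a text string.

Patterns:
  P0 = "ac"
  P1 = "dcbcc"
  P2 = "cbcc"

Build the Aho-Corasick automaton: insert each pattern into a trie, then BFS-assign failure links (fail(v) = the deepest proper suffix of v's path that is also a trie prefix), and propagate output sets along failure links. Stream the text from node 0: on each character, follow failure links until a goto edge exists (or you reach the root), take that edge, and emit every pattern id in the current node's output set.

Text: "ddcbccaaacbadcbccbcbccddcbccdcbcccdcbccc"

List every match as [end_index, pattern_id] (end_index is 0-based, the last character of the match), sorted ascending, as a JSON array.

Build automaton:
Trie (insert patterns):
  n0 'ε': a→1 c→8 d→3
  n1 'a': c→2
  n2 'ac': ·  [P0 ends]
  n3 'd': c→4
  n4 'dc': b→5
  n5 'dcb': c→6
  n6 'dcbc': c→7
  n7 'dcbcc': ·  [P1 ends]
  n8 'c': b→9
  n9 'cb': c→10
  n10 'cbc': c→11
  n11 'cbcc': ·  [P2 ends]

BFS fail/out derivation:
  fail(1) 'a': from fail(0)=0 chase 'a': 0 ⇒ 0;  out=∅∪out(0)=∅
  fail(3) 'd': from fail(0)=0 chase 'd': 0 ⇒ 0;  out=∅∪out(0)=∅
  fail(8) 'c': from fail(0)=0 chase 'c': 0 ⇒ 0;  out=∅∪out(0)=∅
  fail(2) 'ac': from fail(1)=0 chase 'c': 0 ⇒ 8;  out={0}∪out(8)={0}
  fail(4) 'dc': from fail(3)=0 chase 'c': 0 ⇒ 8;  out=∅∪out(8)=∅
  fail(9) 'cb': from fail(8)=0 chase 'b': 0 ⇒ 0;  out=∅∪out(0)=∅
  fail(5) 'dcb': from fail(4)=8 chase 'b': 8 ⇒ 9;  out=∅∪out(9)=∅
  fail(10) 'cbc': from fail(9)=0 chase 'c': 0 ⇒ 8;  out=∅∪out(8)=∅
  fail(6) 'dcbc': from fail(5)=9 chase 'c': 9 ⇒ 10;  out=∅∪out(10)=∅
  fail(11) 'cbcc': from fail(10)=8 chase 'c': 8→0 ⇒ 8;  out={2}∪out(8)={2}
  fail(7) 'dcbcc': from fail(6)=10 chase 'c': 10 ⇒ 11;  out={1}∪out(11)={1,2}

Run:
[0] read 'd'  n0⇒n3
[1] read 'd'  n3⇒n3 (via fail)
[2] read 'c'  n3⇒n4
[3] read 'b'  n4⇒n5
[4] read 'c'  n5⇒n6
[5] read 'c'  n6⇒n7  → match P1@[1:5],P2@[2:5]
[6] read 'a'  n7⇒n1 (via fail)
[7] read 'a'  n1⇒n1 (via fail)
[8] read 'a'  n1⇒n1 (via fail)
[9] read 'c'  n1⇒n2  → match P0@[8:9]
[10] read 'b'  n2⇒n9 (via fail)
[11] read 'a'  n9⇒n1 (via fail)
[12] read 'd'  n1⇒n3 (via fail)
[13] read 'c'  n3⇒n4
[14] read 'b'  n4⇒n5
[15] read 'c'  n5⇒n6
[16] read 'c'  n6⇒n7  → match P1@[12:16],P2@[13:16]
[17] read 'b'  n7⇒n9 (via fail)
[18] read 'c'  n9⇒n10
[19] read 'b'  n10⇒n9 (via fail)
[20] read 'c'  n9⇒n10
[21] read 'c'  n10⇒n11  → match P2@[18:21]
[22] read 'd'  n11⇒n3 (via fail)
[23] read 'd'  n3⇒n3 (via fail)
[24] read 'c'  n3⇒n4
[25] read 'b'  n4⇒n5
[26] read 'c'  n5⇒n6
[27] read 'c'  n6⇒n7  → match P1@[23:27],P2@[24:27]
[28] read 'd'  n7⇒n3 (via fail)
[29] read 'c'  n3⇒n4
[30] read 'b'  n4⇒n5
[31] read 'c'  n5⇒n6
[32] read 'c'  n6⇒n7  → match P1@[28:32],P2@[29:32]
[33] read 'c'  n7⇒n8 (via fail)
[34] read 'd'  n8⇒n3 (via fail)
[35] read 'c'  n3⇒n4
[36] read 'b'  n4⇒n5
[37] read 'c'  n5⇒n6
[38] read 'c'  n6⇒n7  → match P1@[34:38],P2@[35:38]
[39] read 'c'  n7⇒n8 (via fail)

Result: [[5,1],[5,2],[9,0],[16,1],[16,2],[21,2],[27,1],[27,2],[32,1],[32,2],[38,1],[38,2]]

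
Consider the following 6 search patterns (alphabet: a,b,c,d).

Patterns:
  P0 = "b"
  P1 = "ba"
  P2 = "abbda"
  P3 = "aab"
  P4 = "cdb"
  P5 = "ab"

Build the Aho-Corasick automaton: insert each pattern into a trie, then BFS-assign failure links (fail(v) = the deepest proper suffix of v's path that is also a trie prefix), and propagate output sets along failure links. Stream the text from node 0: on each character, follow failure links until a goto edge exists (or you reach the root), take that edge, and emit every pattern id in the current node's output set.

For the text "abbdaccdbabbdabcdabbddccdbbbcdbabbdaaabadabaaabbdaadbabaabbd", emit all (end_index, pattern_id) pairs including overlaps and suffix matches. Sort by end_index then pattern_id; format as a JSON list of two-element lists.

Build automaton:
Trie (insert patterns):
  n0 'ε': a→3 b→1 c→10
  n1 'b': a→2  [P0 ends]
  n2 'ba': ·  [P1 ends]
  n3 'a': a→8 b→4
  n4 'ab': b→5  [P5 ends]
  n5 'abb': d→6
  n6 'abbd': a→7
  n7 'abbda': ·  [P2 ends]
  n8 'aa': b→9
  n9 'aab': ·  [P3 ends]
  n10 'c': d→11
  n11 'cd': b→12
  n12 'cdb': ·  [P4 ends]

BFS fail/out derivation:
  fail(1) 'b': from fail(0)=0 chase 'b': 0 ⇒ 0;  out={0}∪out(0)={0}
  fail(3) 'a': from fail(0)=0 chase 'a': 0 ⇒ 0;  out=∅∪out(0)=∅
  fail(10) 'c': from fail(0)=0 chase 'c': 0 ⇒ 0;  out=∅∪out(0)=∅
  fail(2) 'ba': from fail(1)=0 chase 'a': 0 ⇒ 3;  out={1}∪out(3)={1}
  fail(4) 'ab': from fail(3)=0 chase 'b': 0 ⇒ 1;  out={5}∪out(1)={0,5}
  fail(8) 'aa': from fail(3)=0 chase 'a': 0 ⇒ 3;  out=∅∪out(3)=∅
  fail(11) 'cd': from fail(10)=0 chase 'd': 0 ⇒ 0;  out=∅∪out(0)=∅
  fail(5) 'abb': from fail(4)=1 chase 'b': 1→0 ⇒ 1;  out=∅∪out(1)={0}
  fail(9) 'aab': from fail(8)=3 chase 'b': 3 ⇒ 4;  out={3}∪out(4)={0,3,5}
  fail(12) 'cdb': from fail(11)=0 chase 'b': 0 ⇒ 1;  out={4}∪out(1)={0,4}
  fail(6) 'abbd': from fail(5)=1 chase 'd': 1→0 ⇒ 0;  out=∅∪out(0)=∅
  fail(7) 'abbda': from fail(6)=0 chase 'a': 0 ⇒ 3;  out={2}∪out(3)={2}

Run:
i=0 'a': node 0→3
i=1 'b': node 3→4  → match P0@[1:1],P5@[0:1]
i=2 'b': node 4→5  → match P0@[2:2]
i=3 'd': node 5→6
i=4 'a': node 6→7  → match P2@[0:4]
i=5 'c': node 7→10 (fail-walked)
i=6 'c': node 10→10 (fail-walked)
i=7 'd': node 10→11
i=8 'b': node 11→12  → match P0@[8:8],P4@[6:8]
i=9 'a': node 12→2 (fail-walked)  → match P1@[8:9]
i=10 'b': node 2→4 (fail-walked)  → match P0@[10:10],P5@[9:10]
i=11 'b': node 4→5  → match P0@[11:11]
i=12 'd': node 5→6
i=13 'a': node 6→7  → match P2@[9:13]
i=14 'b': node 7→4 (fail-walked)  → match P0@[14:14],P5@[13:14]
i=15 'c': node 4→10 (fail-walked)
i=16 'd': node 10→11
i=17 'a': node 11→3 (fail-walked)
i=18 'b': node 3→4  → match P0@[18:18],P5@[17:18]
i=19 'b': node 4→5  → match P0@[19:19]
i=20 'd': node 5→6
i=21 'd': node 6→0 (fail-walked)
i=22 'c': node 0→10
i=23 'c': node 10→10 (fail-walked)
i=24 'd': node 10→11
i=25 'b': node 11→12  → match P0@[25:25],P4@[23:25]
i=26 'b': node 12→1 (fail-walked)  → match P0@[26:26]
i=27 'b': node 1→1 (fail-walked)  → match P0@[27:27]
i=28 'c': node 1→10 (fail-walked)
i=29 'd': node 10→11
i=30 'b': node 11→12  → match P0@[30:30],P4@[28:30]
i=31 'a': node 12→2 (fail-walked)  → match P1@[30:31]
i=32 'b': node 2→4 (fail-walked)  → match P0@[32:32],P5@[31:32]
i=33 'b': node 4→5  → match P0@[33:33]
i=34 'd': node 5→6
i=35 'a': node 6→7  → match P2@[31:35]
i=36 'a': node 7→8 (fail-walked)
i=37 'a': node 8→8 (fail-walked)
i=38 'b': node 8→9  → match P0@[38:38],P3@[36:38],P5@[37:38]
i=39 'a': node 9→2 (fail-walked)  → match P1@[38:39]
i=40 'd': node 2→0 (fail-walked)
i=41 'a': node 0→3
i=42 'b': node 3→4  → match P0@[42:42],P5@[41:42]
i=43 'a': node 4→2 (fail-walked)  → match P1@[42:43]
i=44 'a': node 2→8 (fail-walked)
i=45 'a': node 8→8 (fail-walked)
i=46 'b': node 8→9  → match P0@[46:46],P3@[44:46],P5@[45:46]
i=47 'b': node 9→5 (fail-walked)  → match P0@[47:47]
i=48 'd': node 5→6
i=49 'a': node 6→7  → match P2@[45:49]
i=50 'a': node 7→8 (fail-walked)
i=51 'd': node 8→0 (fail-walked)
i=52 'b': node 0→1  → match P0@[52:52]
i=53 'a': node 1→2  → match P1@[52:53]
i=54 'b': node 2→4 (fail-walked)  → match P0@[54:54],P5@[53:54]
i=55 'a': node 4→2 (fail-walked)  → match P1@[54:55]
i=56 'a': node 2→8 (fail-walked)
i=57 'b': node 8→9  → match P0@[57:57],P3@[55:57],P5@[56:57]
i=58 'b': node 9→5 (fail-walked)  → match P0@[58:58]
i=59 'd': node 5→6

Result: [[1,0],[1,5],[2,0],[4,2],[8,0],[8,4],[9,1],[10,0],[10,5],[11,0],[13,2],[14,0],[14,5],[18,0],[18,5],[19,0],[25,0],[25,4],[26,0],[27,0],[30,0],[30,4],[31,1],[32,0],[32,5],[33,0],[35,2],[38,0],[38,3],[38,5],[39,1],[42,0],[42,5],[43,1],[46,0],[46,3],[46,5],[47,0],[49,2],[52,0],[53,1],[54,0],[54,5],[55,1],[57,0],[57,3],[57,5],[58,0]]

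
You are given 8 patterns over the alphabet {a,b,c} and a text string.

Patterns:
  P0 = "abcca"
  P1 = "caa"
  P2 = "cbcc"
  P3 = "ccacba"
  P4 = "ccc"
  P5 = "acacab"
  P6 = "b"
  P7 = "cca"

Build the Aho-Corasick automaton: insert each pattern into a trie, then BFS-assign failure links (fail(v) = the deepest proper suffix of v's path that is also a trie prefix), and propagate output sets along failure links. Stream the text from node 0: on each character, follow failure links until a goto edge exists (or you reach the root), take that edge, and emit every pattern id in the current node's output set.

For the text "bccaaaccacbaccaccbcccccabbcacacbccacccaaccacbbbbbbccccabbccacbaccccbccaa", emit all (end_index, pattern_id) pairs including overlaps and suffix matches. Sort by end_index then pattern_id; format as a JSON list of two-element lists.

Build:
Trie nodes:
  0='ε' goto a→1 b→23 c→6
  1='a' goto b→2 c→18
  2='ab' goto c→3
  3='abc' goto c→4
  4='abcc' goto a→5
  5='abcca' goto ·  ←P0
  6='c' goto a→7 b→9 c→12
  7='ca' goto a→8
  8='caa' goto ·  ←P1
  9='cb' goto c→10
  10='cbc' goto c→11
  11='cbcc' goto ·  ←P2
  12='cc' goto a→13 c→17
  13='cca' goto c→14  ←P7
  14='ccac' goto b→15
  15='ccacb' goto a→16
  16='ccacba' goto ·  ←P3
  17='ccc' goto ·  ←P4
  18='ac' goto a→19
  19='aca' goto c→20
  20='acac' goto a→21
  21='acaca' goto b→22
  22='acacab' goto ·  ←P5
  23='b' goto ·  ←P6

Failure links (BFS by depth):
  fail(1) 'a': from fail(0)=0 chase 'a': 0 ⇒ 0;  out=∅∪out(0)=∅
  fail(6) 'c': from fail(0)=0 chase 'c': 0 ⇒ 0;  out=∅∪out(0)=∅
  fail(23) 'b': from fail(0)=0 chase 'b': 0 ⇒ 0;  out={6}∪out(0)={6}
  fail(2) 'ab': from fail(1)=0 chase 'b': 0 ⇒ 23;  out=∅∪out(23)={6}
  fail(7) 'ca': from fail(6)=0 chase 'a': 0 ⇒ 1;  out=∅∪out(1)=∅
  fail(9) 'cb': from fail(6)=0 chase 'b': 0 ⇒ 23;  out=∅∪out(23)={6}
  fail(12) 'cc': from fail(6)=0 chase 'c': 0 ⇒ 6;  out=∅∪out(6)=∅
  fail(18) 'ac': from fail(1)=0 chase 'c': 0 ⇒ 6;  out=∅∪out(6)=∅
  fail(3) 'abc': from fail(2)=23 chase 'c': 23→0 ⇒ 6;  out=∅∪out(6)=∅
  fail(8) 'caa': from fail(7)=1 chase 'a': 1→0 ⇒ 1;  out={1}∪out(1)={1}
  fail(10) 'cbc': from fail(9)=23 chase 'c': 23→0 ⇒ 6;  out=∅∪out(6)=∅
  fail(13) 'cca': from fail(12)=6 chase 'a': 6 ⇒ 7;  out={7}∪out(7)={7}
  fail(17) 'ccc': from fail(12)=6 chase 'c': 6 ⇒ 12;  out={4}∪out(12)={4}
  fail(19) 'aca': from fail(18)=6 chase 'a': 6 ⇒ 7;  out=∅∪out(7)=∅
  fail(4) 'abcc': from fail(3)=6 chase 'c': 6 ⇒ 12;  out=∅∪out(12)=∅
  fail(11) 'cbcc': from fail(10)=6 chase 'c': 6 ⇒ 12;  out={2}∪out(12)={2}
  fail(14) 'ccac': from fail(13)=7 chase 'c': 7→1 ⇒ 18;  out=∅∪out(18)=∅
  fail(20) 'acac': from fail(19)=7 chase 'c': 7→1 ⇒ 18;  out=∅∪out(18)=∅
  fail(5) 'abcca': from fail(4)=12 chase 'a': 12 ⇒ 13;  out={0}∪out(13)={0,7}
  fail(15) 'ccacb': from fail(14)=18 chase 'b': 18→6 ⇒ 9;  out=∅∪out(9)={6}
  fail(21) 'acaca': from fail(20)=18 chase 'a': 18 ⇒ 19;  out=∅∪out(19)=∅
  fail(16) 'ccacba': from fail(15)=9 chase 'a': 9→23→0 ⇒ 1;  out={3}∪out(1)={3}
  fail(22) 'acacab': from fail(21)=19 chase 'b': 19→7→1 ⇒ 2;  out={5}∪out(2)={5,6}

Text stream:
i=0 'b': node 0→23  emit P6@[0:0]
i=1 'c': node 23→6 (fail-walked)
i=2 'c': node 6→12
i=3 'a': node 12→13  emit P7@[1:3]
i=4 'a': node 13→8 (fail-walked)  emit P1@[2:4]
i=5 'a': node 8→1 (fail-walked)
i=6 'c': node 1→18
i=7 'c': node 18→12 (fail-walked)
i=8 'a': node 12→13  emit P7@[6:8]
i=9 'c': node 13→14
i=10 'b': node 14→15  emit P6@[10:10]
i=11 'a': node 15→16  emit P3@[6:11]
i=12 'c': node 16→18 (fail-walked)
i=13 'c': node 18→12 (fail-walked)
i=14 'a': node 12→13  emit P7@[12:14]
i=15 'c': node 13→14
i=16 'c': node 14→12 (fail-walked)
i=17 'b': node 12→9 (fail-walked)  emit P6@[17:17]
i=18 'c': node 9→10
i=19 'c': node 10→11  emit P2@[16:19]
i=20 'c': node 11→17 (fail-walked)  emit P4@[18:20]
i=21 'c': node 17→17 (fail-walked)  emit P4@[19:21]
i=22 'c': node 17→17 (fail-walked)  emit P4@[20:22]
i=23 'a': node 17→13 (fail-walked)  emit P7@[21:23]
i=24 'b': node 13→2 (fail-walked)  emit P6@[24:24]
i=25 'b': node 2→23 (fail-walked)  emit P6@[25:25]
i=26 'c': node 23→6 (fail-walked)
i=27 'a': node 6→7
i=28 'c': node 7→18 (fail-walked)
i=29 'a': node 18→19
i=30 'c': node 19→20
i=31 'b': node 20→9 (fail-walked)  emit P6@[31:31]
i=32 'c': node 9→10
i=33 'c': node 10→11  emit P2@[30:33]
i=34 'a': node 11→13 (fail-walked)  emit P7@[32:34]
i=35 'c': node 13→14
i=36 'c': node 14→12 (fail-walked)
i=37 'c': node 12→17  emit P4@[35:37]
i=38 'a': node 17→13 (fail-walked)  emit P7@[36:38]
i=39 'a': node 13→8 (fail-walked)  emit P1@[37:39]
i=40 'c': node 8→18 (fail-walked)
i=41 'c': node 18→12 (fail-walked)
i=42 'a': node 12→13  emit P7@[40:42]
i=43 'c': node 13→14
i=44 'b': node 14→15  emit P6@[44:44]
i=45 'b': node 15→23 (fail-walked)  emit P6@[45:45]
i=46 'b': node 23→23 (fail-walked)  emit P6@[46:46]
i=47 'b': node 23→23 (fail-walked)  emit P6@[47:47]
i=48 'b': node 23→23 (fail-walked)  emit P6@[48:48]
i=49 'b': node 23→23 (fail-walked)  emit P6@[49:49]
i=50 'c': node 23→6 (fail-walked)
i=51 'c': node 6→12
i=52 'c': node 12→17  emit P4@[50:52]
i=53 'c': node 17→17 (fail-walked)  emit P4@[51:53]
i=54 'a': node 17→13 (fail-walked)  emit P7@[52:54]
i=55 'b': node 13→2 (fail-walked)  emit P6@[55:55]
i=56 'b': node 2→23 (fail-walked)  emit P6@[56:56]
i=57 'c': node 23→6 (fail-walked)
i=58 'c': node 6→12
i=59 'a': node 12→13  emit P7@[57:59]
i=60 'c': node 13→14
i=61 'b': node 14→15  emit P6@[61:61]
i=62 'a': node 15→16  emit P3@[57:62]
i=63 'c': node 16→18 (fail-walked)
i=64 'c': node 18→12 (fail-walked)
i=65 'c': node 12→17  emit P4@[63:65]
i=66 'c': node 17→17 (fail-walked)  emit P4@[64:66]
i=67 'b': node 17→9 (fail-walked)  emit P6@[67:67]
i=68 'c': node 9→10
i=69 'c': node 10→11  emit P2@[66:69]
i=70 'a': node 11→13 (fail-walked)  emit P7@[68:70]
i=71 'a': node 13→8 (fail-walked)  emit P1@[69:71]

Result: [[0,6],[3,7],[4,1],[8,7],[10,6],[11,3],[14,7],[17,6],[19,2],[20,4],[21,4],[22,4],[23,7],[24,6],[25,6],[31,6],[33,2],[34,7],[37,4],[38,7],[39,1],[42,7],[44,6],[45,6],[46,6],[47,6],[48,6],[49,6],[52,4],[53,4],[54,7],[55,6],[56,6],[59,7],[61,6],[62,3],[65,4],[66,4],[67,6],[69,2],[70,7],[71,1]]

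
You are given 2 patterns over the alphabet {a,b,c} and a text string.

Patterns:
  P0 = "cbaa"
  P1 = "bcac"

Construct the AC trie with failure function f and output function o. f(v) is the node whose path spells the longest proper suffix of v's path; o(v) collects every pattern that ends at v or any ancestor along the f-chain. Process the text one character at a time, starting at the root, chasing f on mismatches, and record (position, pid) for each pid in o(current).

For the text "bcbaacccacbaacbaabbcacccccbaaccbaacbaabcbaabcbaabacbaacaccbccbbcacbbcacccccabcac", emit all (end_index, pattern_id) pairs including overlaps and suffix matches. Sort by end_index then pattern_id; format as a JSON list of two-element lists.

Build automaton:
Trie nodes:
  0='ε' goto b→5 c→1
  1='c' goto b→2
  2='cb' goto a→3
  3='cba' goto a→4
  4='cbaa' goto ·  [P0 ends]
  5='b' goto c→6
  6='bc' goto a→7
  7='bca' goto c→8
  8='bcac' goto ·  [P1 ends]

BFS fail/out derivation:
  n1('c'): parent n0 fail=0; on 'c' 0 → fail=0;  out ∅∪∅=∅
  n5('b'): parent n0 fail=0; on 'b' 0 → fail=0;  out ∅∪∅=∅
  n2('cb'): parent n1 fail=0; on 'b' 0 → fail=5;  out ∅∪∅=∅
  n6('bc'): parent n5 fail=0; on 'c' 0 → fail=1;  out ∅∪∅=∅
  n3('cba'): parent n2 fail=5; on 'a' 5→0 → fail=0;  out ∅∪∅=∅
  n7('bca'): parent n6 fail=1; on 'a' 1→0 → fail=0;  out ∅∪∅=∅
  n4('cbaa'): parent n3 fail=0; on 'a' 0 → fail=0;  out {0}∪∅={0}
  n8('bcac'): parent n7 fail=0; on 'c' 0 → fail=1;  out {1}∪∅={1}

Scan:
pos 0 'b': at 5
pos 1 'c': at 6
pos 2 'b': at 2 ·f
pos 3 'a': at 3
pos 4 'a': at 4  emit P0@[1:4]
pos 5 'c': at 1 ·f
pos 6 'c': at 1 ·f
pos 7 'c': at 1 ·f
pos 8 'a': at 0 ·f
pos 9 'c': at 1
pos 10 'b': at 2
pos 11 'a': at 3
pos 12 'a': at 4  emit P0@[9:12]
pos 13 'c': at 1 ·f
pos 14 'b': at 2
pos 15 'a': at 3
pos 16 'a': at 4  emit P0@[13:16]
pos 17 'b': at 5 ·f
pos 18 'b': at 5 ·f
pos 19 'c': at 6
pos 20 'a': at 7
pos 21 'c': at 8  emit P1@[18:21]
pos 22 'c': at 1 ·f
pos 23 'c': at 1 ·f
pos 24 'c': at 1 ·f
pos 25 'c': at 1 ·f
pos 26 'b': at 2
pos 27 'a': at 3
pos 28 'a': at 4  emit P0@[25:28]
pos 29 'c': at 1 ·f
pos 30 'c': at 1 ·f
pos 31 'b': at 2
pos 32 'a': at 3
pos 33 'a': at 4  emit P0@[30:33]
pos 34 'c': at 1 ·f
pos 35 'b': at 2
pos 36 'a': at 3
pos 37 'a': at 4  emit P0@[34:37]
pos 38 'b': at 5 ·f
pos 39 'c': at 6
pos 40 'b': at 2 ·f
pos 41 'a': at 3
pos 42 'a': at 4  emit P0@[39:42]
pos 43 'b': at 5 ·f
pos 44 'c': at 6
pos 45 'b': at 2 ·f
pos 46 'a': at 3
pos 47 'a': at 4  emit P0@[44:47]
pos 48 'b': at 5 ·f
pos 49 'a': at 0 ·f
pos 50 'c': at 1
pos 51 'b': at 2
pos 52 'a': at 3
pos 53 'a': at 4  emit P0@[50:53]
pos 54 'c': at 1 ·f
pos 55 'a': at 0 ·f
pos 56 'c': at 1
pos 57 'c': at 1 ·f
pos 58 'b': at 2
pos 59 'c': at 6 ·f
pos 60 'c': at 1 ·f
pos 61 'b': at 2
pos 62 'b': at 5 ·f
pos 63 'c': at 6
pos 64 'a': at 7
pos 65 'c': at 8  emit P1@[62:65]
pos 66 'b': at 2 ·f
pos 67 'b': at 5 ·f
pos 68 'c': at 6
pos 69 'a': at 7
pos 70 'c': at 8  emit P1@[67:70]
pos 71 'c': at 1 ·f
pos 72 'c': at 1 ·f
pos 73 'c': at 1 ·f
pos 74 'c': at 1 ·f
pos 75 'a': at 0 ·f
pos 76 'b': at 5
pos 77 'c': at 6
pos 78 'a': at 7
pos 79 'c': at 8  emit P1@[76:79]

Matches: [[4,0],[12,0],[16,0],[21,1],[28,0],[33,0],[37,0],[42,0],[47,0],[53,0],[65,1],[70,1],[79,1]]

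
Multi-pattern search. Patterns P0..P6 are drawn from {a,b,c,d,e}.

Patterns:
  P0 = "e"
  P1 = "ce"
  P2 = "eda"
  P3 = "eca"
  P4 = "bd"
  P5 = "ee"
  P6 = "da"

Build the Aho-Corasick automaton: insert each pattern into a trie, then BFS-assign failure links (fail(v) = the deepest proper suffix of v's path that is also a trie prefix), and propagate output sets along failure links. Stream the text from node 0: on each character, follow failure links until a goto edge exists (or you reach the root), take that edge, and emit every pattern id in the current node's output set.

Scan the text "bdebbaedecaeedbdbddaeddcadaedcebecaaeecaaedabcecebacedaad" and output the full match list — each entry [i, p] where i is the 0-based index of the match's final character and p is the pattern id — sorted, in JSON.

Build automaton:
Trie nodes:
  0='ε' goto b→8 c→2 d→11 e→1
  1='e' goto c→6 d→4 e→10  ←P0
  2='c' goto e→3
  3='ce' goto ·  ←P1
  4='ed' goto a→5
  5='eda' goto ·  ←P2
  6='ec' goto a→7
  7='eca' goto ·  ←P3
  8='b' goto d→9
  9='bd' goto ·  ←P4
  10='ee' goto ·  ←P5
  11='d' goto a→12
  12='da' goto ·  ←P6

Failure links (BFS by depth):
  fail(1) 'e': from fail(0)=0 chase 'e': 0 ⇒ 0;  out={0}∪out(0)={0}
  fail(2) 'c': from fail(0)=0 chase 'c': 0 ⇒ 0;  out=∅∪out(0)=∅
  fail(8) 'b': from fail(0)=0 chase 'b': 0 ⇒ 0;  out=∅∪out(0)=∅
  fail(11) 'd': from fail(0)=0 chase 'd': 0 ⇒ 0;  out=∅∪out(0)=∅
  fail(3) 'ce': from fail(2)=0 chase 'e': 0 ⇒ 1;  out={1}∪out(1)={0,1}
  fail(4) 'ed': from fail(1)=0 chase 'd': 0 ⇒ 11;  out=∅∪out(11)=∅
  fail(6) 'ec': from fail(1)=0 chase 'c': 0 ⇒ 2;  out=∅∪out(2)=∅
  fail(9) 'bd': from fail(8)=0 chase 'd': 0 ⇒ 11;  out={4}∪out(11)={4}
  fail(10) 'ee': from fail(1)=0 chase 'e': 0 ⇒ 1;  out={5}∪out(1)={0,5}
  fail(12) 'da': from fail(11)=0 chase 'a': 0 ⇒ 0;  out={6}∪out(0)={6}
  fail(5) 'eda': from fail(4)=11 chase 'a': 11 ⇒ 12;  out={2}∪out(12)={2,6}
  fail(7) 'eca': from fail(6)=2 chase 'a': 2→0 ⇒ 0;  out={3}∪out(0)={3}

Run:
i=0 'b': node 0→8
i=1 'd': node 8→9  emit P4@[0:1]
i=2 'e': node 9→1 (via fail)  emit P0@[2:2]
i=3 'b': node 1→8 (via fail)
i=4 'b': node 8→8 (via fail)
i=5 'a': node 8→0 (via fail)
i=6 'e': node 0→1  emit P0@[6:6]
i=7 'd': node 1→4
i=8 'e': node 4→1 (via fail)  emit P0@[8:8]
i=9 'c': node 1→6
i=10 'a': node 6→7  emit P3@[8:10]
i=11 'e': node 7→1 (via fail)  emit P0@[11:11]
i=12 'e': node 1→10  emit P0@[12:12],P5@[11:12]
i=13 'd': node 10→4 (via fail)
i=14 'b': node 4→8 (via fail)
i=15 'd': node 8→9  emit P4@[14:15]
i=16 'b': node 9→8 (via fail)
i=17 'd': node 8→9  emit P4@[16:17]
i=18 'd': node 9→11 (via fail)
i=19 'a': node 11→12  emit P6@[18:19]
i=20 'e': node 12→1 (via fail)  emit P0@[20:20]
i=21 'd': node 1→4
i=22 'd': node 4→11 (via fail)
i=23 'c': node 11→2 (via fail)
i=24 'a': node 2→0 (via fail)
i=25 'd': node 0→11
i=26 'a': node 11→12  emit P6@[25:26]
i=27 'e': node 12→1 (via fail)  emit P0@[27:27]
i=28 'd': node 1→4
i=29 'c': node 4→2 (via fail)
i=30 'e': node 2→3  emit P0@[30:30],P1@[29:30]
i=31 'b': node 3→8 (via fail)
i=32 'e': node 8→1 (via fail)  emit P0@[32:32]
i=33 'c': node 1→6
i=34 'a': node 6→7  emit P3@[32:34]
i=35 'a': node 7→0 (via fail)
i=36 'e': node 0→1  emit P0@[36:36]
i=37 'e': node 1→10  emit P0@[37:37],P5@[36:37]
i=38 'c': node 10→6 (via fail)
i=39 'a': node 6→7  emit P3@[37:39]
i=40 'a': node 7→0 (via fail)
i=41 'e': node 0→1  emit P0@[41:41]
i=42 'd': node 1→4
i=43 'a': node 4→5  emit P2@[41:43],P6@[42:43]
i=44 'b': node 5→8 (via fail)
i=45 'c': node 8→2 (via fail)
i=46 'e': node 2→3  emit P0@[46:46],P1@[45:46]
i=47 'c': node 3→6 (via fail)
i=48 'e': node 6→3 (via fail)  emit P0@[48:48],P1@[47:48]
i=49 'b': node 3→8 (via fail)
i=50 'a': node 8→0 (via fail)
i=51 'c': node 0→2
i=52 'e': node 2→3  emit P0@[52:52],P1@[51:52]
i=53 'd': node 3→4 (via fail)
i=54 'a': node 4→5  emit P2@[52:54],P6@[53:54]
i=55 'a': node 5→0 (via fail)
i=56 'd': node 0→11

Result: [[1,4],[2,0],[6,0],[8,0],[10,3],[11,0],[12,0],[12,5],[15,4],[17,4],[19,6],[20,0],[26,6],[27,0],[30,0],[30,1],[32,0],[34,3],[36,0],[37,0],[37,5],[39,3],[41,0],[43,2],[43,6],[46,0],[46,1],[48,0],[48,1],[52,0],[52,1],[54,2],[54,6]]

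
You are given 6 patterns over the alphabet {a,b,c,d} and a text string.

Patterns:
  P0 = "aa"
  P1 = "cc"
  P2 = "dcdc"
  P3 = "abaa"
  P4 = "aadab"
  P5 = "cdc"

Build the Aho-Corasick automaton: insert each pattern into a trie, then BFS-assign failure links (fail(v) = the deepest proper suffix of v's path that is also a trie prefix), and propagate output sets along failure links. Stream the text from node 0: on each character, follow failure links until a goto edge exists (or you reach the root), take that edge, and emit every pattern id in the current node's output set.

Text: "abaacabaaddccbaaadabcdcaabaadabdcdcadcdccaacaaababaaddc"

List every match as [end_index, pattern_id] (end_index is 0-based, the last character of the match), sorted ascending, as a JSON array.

Construct AC machine:
Trie (insert patterns):
  0='ε' goto a→1 c→3 d→5
  1='a' goto a→2 b→9
  2='aa' goto d→12  [P0 ends]
  3='c' goto c→4 d→15
  4='cc' goto ·  [P1 ends]
  5='d' goto c→6
  6='dc' goto d→7
  7='dcd' goto c→8
  8='dcdc' goto ·  [P2 ends]
  9='ab' goto a→10
  10='aba' goto a→11
  11='abaa' goto ·  [P3 ends]
  12='aad' goto a→13
  13='aada' goto b→14
  14='aadab' goto ·  [P4 ends]
  15='cd' goto c→16
  16='cdc' goto ·  [P5 ends]

BFS fail/out derivation:
  fail(1) 'a': from fail(0)=0 chase 'a': 0 ⇒ 0;  out=∅∪out(0)=∅
  fail(3) 'c': from fail(0)=0 chase 'c': 0 ⇒ 0;  out=∅∪out(0)=∅
  fail(5) 'd': from fail(0)=0 chase 'd': 0 ⇒ 0;  out=∅∪out(0)=∅
  fail(2) 'aa': from fail(1)=0 chase 'a': 0 ⇒ 1;  out={0}∪out(1)={0}
  fail(4) 'cc': from fail(3)=0 chase 'c': 0 ⇒ 3;  out={1}∪out(3)={1}
  fail(6) 'dc': from fail(5)=0 chase 'c': 0 ⇒ 3;  out=∅∪out(3)=∅
  fail(9) 'ab': from fail(1)=0 chase 'b': 0 ⇒ 0;  out=∅∪out(0)=∅
  fail(15) 'cd': from fail(3)=0 chase 'd': 0 ⇒ 5;  out=∅∪out(5)=∅
  fail(7) 'dcd': from fail(6)=3 chase 'd': 3 ⇒ 15;  out=∅∪out(15)=∅
  fail(10) 'aba': from fail(9)=0 chase 'a': 0 ⇒ 1;  out=∅∪out(1)=∅
  fail(12) 'aad': from fail(2)=1 chase 'd': 1→0 ⇒ 5;  out=∅∪out(5)=∅
  fail(16) 'cdc': from fail(15)=5 chase 'c': 5 ⇒ 6;  out={5}∪out(6)={5}
  fail(8) 'dcdc': from fail(7)=15 chase 'c': 15 ⇒ 16;  out={2}∪out(16)={2,5}
  fail(11) 'abaa': from fail(10)=1 chase 'a': 1 ⇒ 2;  out={3}∪out(2)={0,3}
  fail(13) 'aada': from fail(12)=5 chase 'a': 5→0 ⇒ 1;  out=∅∪out(1)=∅
  fail(14) 'aadab': from fail(13)=1 chase 'b': 1 ⇒ 9;  out={4}∪out(9)={4}

Scan:
pos 0 'a': at 1
pos 1 'b': at 9
pos 2 'a': at 10
pos 3 'a': at 11  emit P0@[2:3],P3@[0:3]
pos 4 'c': at 3 (fail-walked)
pos 5 'a': at 1 (fail-walked)
pos 6 'b': at 9
pos 7 'a': at 10
pos 8 'a': at 11  emit P0@[7:8],P3@[5:8]
pos 9 'd': at 12 (fail-walked)
pos 10 'd': at 5 (fail-walked)
pos 11 'c': at 6
pos 12 'c': at 4 (fail-walked)  emit P1@[11:12]
pos 13 'b': at 0 (fail-walked)
pos 14 'a': at 1
pos 15 'a': at 2  emit P0@[14:15]
pos 16 'a': at 2 (fail-walked)  emit P0@[15:16]
pos 17 'd': at 12
pos 18 'a': at 13
pos 19 'b': at 14  emit P4@[15:19]
pos 20 'c': at 3 (fail-walked)
pos 21 'd': at 15
pos 22 'c': at 16  emit P5@[20:22]
pos 23 'a': at 1 (fail-walked)
pos 24 'a': at 2  emit P0@[23:24]
pos 25 'b': at 9 (fail-walked)
pos 26 'a': at 10
pos 27 'a': at 11  emit P0@[26:27],P3@[24:27]
pos 28 'd': at 12 (fail-walked)
pos 29 'a': at 13
pos 30 'b': at 14  emit P4@[26:30]
pos 31 'd': at 5 (fail-walked)
pos 32 'c': at 6
pos 33 'd': at 7
pos 34 'c': at 8  emit P2@[31:34],P5@[32:34]
pos 35 'a': at 1 (fail-walked)
pos 36 'd': at 5 (fail-walked)
pos 37 'c': at 6
pos 38 'd': at 7
pos 39 'c': at 8  emit P2@[36:39],P5@[37:39]
pos 40 'c': at 4 (fail-walked)  emit P1@[39:40]
pos 41 'a': at 1 (fail-walked)
pos 42 'a': at 2  emit P0@[41:42]
pos 43 'c': at 3 (fail-walked)
pos 44 'a': at 1 (fail-walked)
pos 45 'a': at 2  emit P0@[44:45]
pos 46 'a': at 2 (fail-walked)  emit P0@[45:46]
pos 47 'b': at 9 (fail-walked)
pos 48 'a': at 10
pos 49 'b': at 9 (fail-walked)
pos 50 'a': at 10
pos 51 'a': at 11  emit P0@[50:51],P3@[48:51]
pos 52 'd': at 12 (fail-walked)
pos 53 'd': at 5 (fail-walked)
pos 54 'c': at 6

Matches: [[3,0],[3,3],[8,0],[8,3],[12,1],[15,0],[16,0],[19,4],[22,5],[24,0],[27,0],[27,3],[30,4],[34,2],[34,5],[39,2],[39,5],[40,1],[42,0],[45,0],[46,0],[51,0],[51,3]]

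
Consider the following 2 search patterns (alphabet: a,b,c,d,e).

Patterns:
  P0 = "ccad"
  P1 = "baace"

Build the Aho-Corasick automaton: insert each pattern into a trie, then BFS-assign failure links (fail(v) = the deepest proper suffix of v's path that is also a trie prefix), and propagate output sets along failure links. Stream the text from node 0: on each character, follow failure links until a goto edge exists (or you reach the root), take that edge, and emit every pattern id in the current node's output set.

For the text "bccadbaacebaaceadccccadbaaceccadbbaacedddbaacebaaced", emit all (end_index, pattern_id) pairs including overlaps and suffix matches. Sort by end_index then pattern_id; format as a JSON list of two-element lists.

Construct AC machine:
Trie (insert patterns):
  n0 'ε': b→5 c→1
  n1 'c': c→2
  n2 'cc': a→3
  n3 'cca': d→4
  n4 'ccad': ·  [P0 ends]
  n5 'b': a→6
  n6 'ba': a→7
  n7 'baa': c→8
  n8 'baac': e→9
  n9 'baace': ·  [P1 ends]

BFS fail/out derivation:
  n1('c'): parent n0 fail=0; on 'c' 0 → fail=0;  out ∅∪∅=∅
  n5('b'): parent n0 fail=0; on 'b' 0 → fail=0;  out ∅∪∅=∅
  n2('cc'): parent n1 fail=0; on 'c' 0 → fail=1;  out ∅∪∅=∅
  n6('ba'): parent n5 fail=0; on 'a' 0 → fail=0;  out ∅∪∅=∅
  n3('cca'): parent n2 fail=1; on 'a' 1→0 → fail=0;  out ∅∪∅=∅
  n7('baa'): parent n6 fail=0; on 'a' 0 → fail=0;  out ∅∪∅=∅
  n4('ccad'): parent n3 fail=0; on 'd' 0 → fail=0;  out {0}∪∅={0}
  n8('baac'): parent n7 fail=0; on 'c' 0 → fail=1;  out ∅∪∅=∅
  n9('baace'): parent n8 fail=1; on 'e' 1→0 → fail=0;  out {1}∪∅={1}

Text stream:
[0] read 'b'  n0⇒n5
[1] read 'c'  n5⇒n1 (fail-walked)
[2] read 'c'  n1⇒n2
[3] read 'a'  n2⇒n3
[4] read 'd'  n3⇒n4  → match P0@[1:4]
[5] read 'b'  n4⇒n5 (fail-walked)
[6] read 'a'  n5⇒n6
[7] read 'a'  n6⇒n7
[8] read 'c'  n7⇒n8
[9] read 'e'  n8⇒n9  → match P1@[5:9]
[10] read 'b'  n9⇒n5 (fail-walked)
[11] read 'a'  n5⇒n6
[12] read 'a'  n6⇒n7
[13] read 'c'  n7⇒n8
[14] read 'e'  n8⇒n9  → match P1@[10:14]
[15] read 'a'  n9⇒n0 (fail-walked)
[16] read 'd'  n0⇒n0
[17] read 'c'  n0⇒n1
[18] read 'c'  n1⇒n2
[19] read 'c'  n2⇒n2 (fail-walked)
[20] read 'c'  n2⇒n2 (fail-walked)
[21] read 'a'  n2⇒n3
[22] read 'd'  n3⇒n4  → match P0@[19:22]
[23] read 'b'  n4⇒n5 (fail-walked)
[24] read 'a'  n5⇒n6
[25] read 'a'  n6⇒n7
[26] read 'c'  n7⇒n8
[27] read 'e'  n8⇒n9  → match P1@[23:27]
[28] read 'c'  n9⇒n1 (fail-walked)
[29] read 'c'  n1⇒n2
[30] read 'a'  n2⇒n3
[31] read 'd'  n3⇒n4  → match P0@[28:31]
[32] read 'b'  n4⇒n5 (fail-walked)
[33] read 'b'  n5⇒n5 (fail-walked)
[34] read 'a'  n5⇒n6
[35] read 'a'  n6⇒n7
[36] read 'c'  n7⇒n8
[37] read 'e'  n8⇒n9  → match P1@[33:37]
[38] read 'd'  n9⇒n0 (fail-walked)
[39] read 'd'  n0⇒n0
[40] read 'd'  n0⇒n0
[41] read 'b'  n0⇒n5
[42] read 'a'  n5⇒n6
[43] read 'a'  n6⇒n7
[44] read 'c'  n7⇒n8
[45] read 'e'  n8⇒n9  → match P1@[41:45]
[46] read 'b'  n9⇒n5 (fail-walked)
[47] read 'a'  n5⇒n6
[48] read 'a'  n6⇒n7
[49] read 'c'  n7⇒n8
[50] read 'e'  n8⇒n9  → match P1@[46:50]
[51] read 'd'  n9⇒n0 (fail-walked)

Matches: [[4,0],[9,1],[14,1],[22,0],[27,1],[31,0],[37,1],[45,1],[50,1]]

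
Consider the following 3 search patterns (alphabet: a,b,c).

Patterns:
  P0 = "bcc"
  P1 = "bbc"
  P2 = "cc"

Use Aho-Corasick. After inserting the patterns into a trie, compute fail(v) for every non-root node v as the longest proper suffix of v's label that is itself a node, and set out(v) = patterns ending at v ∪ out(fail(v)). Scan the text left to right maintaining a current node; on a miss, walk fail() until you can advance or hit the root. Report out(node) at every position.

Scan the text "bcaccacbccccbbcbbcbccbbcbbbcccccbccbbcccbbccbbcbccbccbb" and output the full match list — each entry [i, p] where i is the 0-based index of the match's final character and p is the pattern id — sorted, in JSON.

Construct AC machine:
Trie (insert patterns):
  0='ε' goto b→1 c→6
  1='b' goto b→4 c→2
  2='bc' goto c→3
  3='bcc' goto ·  ←P0
  4='bb' goto c→5
  5='bbc' goto ·  ←P1
  6='c' goto c→7
  7='cc' goto ·  ←P2

BFS fail/out derivation:
  n1('b'): parent n0 fail=0; on 'b' 0 → fail=0;  out ∅∪∅=∅
  n6('c'): parent n0 fail=0; on 'c' 0 → fail=0;  out ∅∪∅=∅
  n2('bc'): parent n1 fail=0; on 'c' 0 → fail=6;  out ∅∪∅=∅
  n4('bb'): parent n1 fail=0; on 'b' 0 → fail=1;  out ∅∪∅=∅
  n7('cc'): parent n6 fail=0; on 'c' 0 → fail=6;  out {2}∪∅={2}
  n3('bcc'): parent n2 fail=6; on 'c' 6 → fail=7;  out {0}∪{2}={0,2}
  n5('bbc'): parent n4 fail=1; on 'c' 1 → fail=2;  out {1}∪∅={1}

Scan:
pos 0 'b': at 1
pos 1 'c': at 2
pos 2 'a': at 0 (via fail)
pos 3 'c': at 6
pos 4 'c': at 7  emit P2@[3:4]
pos 5 'a': at 0 (via fail)
pos 6 'c': at 6
pos 7 'b': at 1 (via fail)
pos 8 'c': at 2
pos 9 'c': at 3  emit P0@[7:9],P2@[8:9]
pos 10 'c': at 7 (via fail)  emit P2@[9:10]
pos 11 'c': at 7 (via fail)  emit P2@[10:11]
pos 12 'b': at 1 (via fail)
pos 13 'b': at 4
pos 14 'c': at 5  emit P1@[12:14]
pos 15 'b': at 1 (via fail)
pos 16 'b': at 4
pos 17 'c': at 5  emit P1@[15:17]
pos 18 'b': at 1 (via fail)
pos 19 'c': at 2
pos 20 'c': at 3  emit P0@[18:20],P2@[19:20]
pos 21 'b': at 1 (via fail)
pos 22 'b': at 4
pos 23 'c': at 5  emit P1@[21:23]
pos 24 'b': at 1 (via fail)
pos 25 'b': at 4
pos 26 'b': at 4 (via fail)
pos 27 'c': at 5  emit P1@[25:27]
pos 28 'c': at 3 (via fail)  emit P0@[26:28],P2@[27:28]
pos 29 'c': at 7 (via fail)  emit P2@[28:29]
pos 30 'c': at 7 (via fail)  emit P2@[29:30]
pos 31 'c': at 7 (via fail)  emit P2@[30:31]
pos 32 'b': at 1 (via fail)
pos 33 'c': at 2
pos 34 'c': at 3  emit P0@[32:34],P2@[33:34]
pos 35 'b': at 1 (via fail)
pos 36 'b': at 4
pos 37 'c': at 5  emit P1@[35:37]
pos 38 'c': at 3 (via fail)  emit P0@[36:38],P2@[37:38]
pos 39 'c': at 7 (via fail)  emit P2@[38:39]
pos 40 'b': at 1 (via fail)
pos 41 'b': at 4
pos 42 'c': at 5  emit P1@[40:42]
pos 43 'c': at 3 (via fail)  emit P0@[41:43],P2@[42:43]
pos 44 'b': at 1 (via fail)
pos 45 'b': at 4
pos 46 'c': at 5  emit P1@[44:46]
pos 47 'b': at 1 (via fail)
pos 48 'c': at 2
pos 49 'c': at 3  emit P0@[47:49],P2@[48:49]
pos 50 'b': at 1 (via fail)
pos 51 'c': at 2
pos 52 'c': at 3  emit P0@[50:52],P2@[51:52]
pos 53 'b': at 1 (via fail)
pos 54 'b': at 4

Result: [[4,2],[9,0],[9,2],[10,2],[11,2],[14,1],[17,1],[20,0],[20,2],[23,1],[27,1],[28,0],[28,2],[29,2],[30,2],[31,2],[34,0],[34,2],[37,1],[38,0],[38,2],[39,2],[42,1],[43,0],[43,2],[46,1],[49,0],[49,2],[52,0],[52,2]]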